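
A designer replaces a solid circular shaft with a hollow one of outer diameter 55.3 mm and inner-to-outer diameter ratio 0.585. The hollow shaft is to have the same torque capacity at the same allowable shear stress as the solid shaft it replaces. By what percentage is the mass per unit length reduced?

28.5 %

Equal τ_max and T ⇒ the solid shaft needs d_s³ = d_o³(1−k⁴), so d_s = 55.3·(1−0.585⁴)^(1/3) = 53.05 mm.
Area ratio A_h/A_s = d_o²(1−k²)/d_s² = (1−k²)/(1−k⁴)^(2/3) = 0.7147.
Mass saving = 1 − 0.7147 = 28.5 %.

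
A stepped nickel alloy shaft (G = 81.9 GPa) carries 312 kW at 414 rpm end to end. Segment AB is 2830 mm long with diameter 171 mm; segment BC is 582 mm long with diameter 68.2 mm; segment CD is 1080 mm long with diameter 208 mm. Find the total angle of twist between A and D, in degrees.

1.58°

ω = 2π·414/60 = 43.35 rad/s, so T = P/ω = 312×10³ / 43.35 = 7197 N·m.
J_AB = π(0.171)⁴/32 = 8.39×10^-5 m⁴; J_BC = π(0.0682)⁴/32 = 2.12×10^-6 m⁴; J_CD = π(0.208)⁴/32 = 1.84×10^-4 m⁴.
θ = (T/G)·Σ L_i/J_i = (7197/81.9×10⁹)·(2.83/8.39×10^-5 + 0.582/2.12×10^-6 + 1.08/1.84×10^-4) = 0.02756 rad.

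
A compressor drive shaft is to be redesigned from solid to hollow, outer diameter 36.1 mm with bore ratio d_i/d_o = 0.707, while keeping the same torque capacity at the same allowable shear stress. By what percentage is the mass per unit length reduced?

39.4 %

Equal τ_max and T ⇒ the solid shaft needs d_s³ = d_o³(1−k⁴), so d_s = 36.1·(1−0.707⁴)^(1/3) = 32.80 mm.
Area ratio A_h/A_s = d_o²(1−k²)/d_s² = (1−k²)/(1−k⁴)^(2/3) = 0.6058.
Mass saving = 1 − 0.6058 = 39.4 %.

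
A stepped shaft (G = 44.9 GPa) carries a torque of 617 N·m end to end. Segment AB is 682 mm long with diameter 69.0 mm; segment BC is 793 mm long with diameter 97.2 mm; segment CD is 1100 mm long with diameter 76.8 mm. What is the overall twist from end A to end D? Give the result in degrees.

0.566°

J_AB = π(0.0690)⁴/32 = 2.23×10^-6 m⁴; J_BC = π(0.0972)⁴/32 = 8.76×10^-6 m⁴; J_CD = π(0.0768)⁴/32 = 3.42×10^-6 m⁴.
θ = (T/G)·Σ L_i/J_i = (617.0/44.9×10⁹)·(0.682/2.23×10^-6 + 0.793/8.76×10^-6 + 1.10/3.42×10^-6) = 9.881×10^-3 rad.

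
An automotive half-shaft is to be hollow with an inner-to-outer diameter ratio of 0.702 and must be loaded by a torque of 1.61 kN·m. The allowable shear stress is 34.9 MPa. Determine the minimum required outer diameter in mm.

For a hollow shaft with d_i/d_o = 0.702: τ_max = 16T/(π d_o³ (1−k⁴)), so d_o = [16T/(π τ_allow (1−k⁴))]^(1/3) = [16·1610/(π·3.49×10^7·0.7571)]^(1/3) = 0.06770 m.

67.7 mm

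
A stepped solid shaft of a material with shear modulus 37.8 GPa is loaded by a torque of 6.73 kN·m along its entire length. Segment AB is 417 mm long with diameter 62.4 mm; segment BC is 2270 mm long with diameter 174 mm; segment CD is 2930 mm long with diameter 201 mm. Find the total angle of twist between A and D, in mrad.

57.6 mrad

J_AB = π(0.0624)⁴/32 = 1.49×10^-6 m⁴; J_BC = π(0.174)⁴/32 = 9.00×10^-5 m⁴; J_CD = π(0.201)⁴/32 = 1.60×10^-4 m⁴.
θ = (T/G)·Σ L_i/J_i = (6730/37.8×10⁹)·(0.417/1.49×10^-6 + 2.27/9.00×10^-5 + 2.93/1.60×10^-4) = 0.05763 rad.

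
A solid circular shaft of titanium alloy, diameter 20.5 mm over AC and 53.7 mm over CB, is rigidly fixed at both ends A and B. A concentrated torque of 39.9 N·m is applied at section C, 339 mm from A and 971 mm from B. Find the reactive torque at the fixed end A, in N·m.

2.29 N·m

Compatibility: T_A·a/J_AC = T_B·b/J_CB with T_A + T_B = T₀.
J_AC = 1.73×10^-8 m⁴, J_CB = 8.16×10^-7 m⁴, so T_A = T₀·(J_AC/a)/((J_AC/a)+(J_CB/b)) = 2.288 N·m, T_B = 37.61 N·m.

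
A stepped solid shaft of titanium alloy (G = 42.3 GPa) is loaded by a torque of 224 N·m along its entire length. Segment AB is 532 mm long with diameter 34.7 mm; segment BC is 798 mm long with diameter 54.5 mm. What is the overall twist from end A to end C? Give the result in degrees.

J_AB = π(0.0347)⁴/32 = 1.42×10^-7 m⁴; J_BC = π(0.0545)⁴/32 = 8.66×10^-7 m⁴.
θ = (T/G)·Σ L_i/J_i = (224.0/42.3×10⁹)·(0.532/1.42×10^-7 + 0.798/8.66×10^-7) = 0.02467 rad.

1.41°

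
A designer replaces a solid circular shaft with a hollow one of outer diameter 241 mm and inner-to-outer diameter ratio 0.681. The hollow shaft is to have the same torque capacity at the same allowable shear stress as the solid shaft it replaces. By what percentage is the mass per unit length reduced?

37.0 %

Equal τ_max and T ⇒ the solid shaft needs d_s³ = d_o³(1−k⁴), so d_s = 241·(1−0.681⁴)^(1/3) = 222.3 mm.
Area ratio A_h/A_s = d_o²(1−k²)/d_s² = (1−k²)/(1−k⁴)^(2/3) = 0.6302.
Mass saving = 1 − 0.6302 = 37.0 %.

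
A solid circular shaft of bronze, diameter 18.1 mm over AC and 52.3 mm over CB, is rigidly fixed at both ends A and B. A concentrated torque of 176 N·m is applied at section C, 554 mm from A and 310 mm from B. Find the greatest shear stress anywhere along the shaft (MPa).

Compatibility: T_A·a/J_AC = T_B·b/J_CB with T_A + T_B = T₀.
J_AC = 1.05×10^-8 m⁴, J_CB = 7.35×10^-7 m⁴, so T_A = T₀·(J_AC/a)/((J_AC/a)+(J_CB/b)) = 1.402 N·m, T_B = 174.6 N·m.
τ in each portion: τ_AC = 1.20×10^6 Pa, τ_CB = 6.22×10^6 Pa; maximum is in CB.
τ_max = T_CB·r/J = 174.6·0.0261/7.35×10^-7 = 6.216×10^6 Pa.

6.22 MPa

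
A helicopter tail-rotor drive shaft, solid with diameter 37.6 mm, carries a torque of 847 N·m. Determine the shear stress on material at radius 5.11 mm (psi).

J = πd⁴/32 = π(0.0376)⁴/32 = 1.962×10^-7 m⁴.
Shear stress varies linearly with radius: τ = T·r/J = 847.0 × 0.00511 / 1.962×10^-7 = 2.206×10^7 Pa.

3200 psi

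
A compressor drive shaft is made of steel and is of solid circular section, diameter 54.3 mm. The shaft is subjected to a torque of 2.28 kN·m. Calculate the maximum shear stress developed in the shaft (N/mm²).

J = πd⁴/32 = π(0.0543)⁴/32 = 8.535×10^-7 m⁴.
τ_max = T·r/J = 2280 × 0.0271 / 8.535×10^-7 = 7.253×10^7 Pa.

72.5 N/mm²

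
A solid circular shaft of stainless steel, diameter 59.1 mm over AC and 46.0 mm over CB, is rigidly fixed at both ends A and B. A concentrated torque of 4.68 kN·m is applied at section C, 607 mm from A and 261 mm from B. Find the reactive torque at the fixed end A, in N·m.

2520 N·m

Compatibility: T_A·a/J_AC = T_B·b/J_CB with T_A + T_B = T₀.
J_AC = 1.20×10^-6 m⁴, J_CB = 4.40×10^-7 m⁴, so T_A = T₀·(J_AC/a)/((J_AC/a)+(J_CB/b)) = 2525 N·m, T_B = 2155 N·m.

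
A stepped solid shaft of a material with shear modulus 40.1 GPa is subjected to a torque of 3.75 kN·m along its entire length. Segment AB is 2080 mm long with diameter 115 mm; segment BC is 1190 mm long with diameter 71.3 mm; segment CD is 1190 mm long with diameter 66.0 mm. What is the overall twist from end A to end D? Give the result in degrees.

J_AB = π(0.115)⁴/32 = 1.72×10^-5 m⁴; J_BC = π(0.0713)⁴/32 = 2.54×10^-6 m⁴; J_CD = π(0.0660)⁴/32 = 1.86×10^-6 m⁴.
θ = (T/G)·Σ L_i/J_i = (3750/40.1×10⁹)·(2.08/1.72×10^-5 + 1.19/2.54×10^-6 + 1.19/1.86×10^-6) = 0.1149 rad.

6.58°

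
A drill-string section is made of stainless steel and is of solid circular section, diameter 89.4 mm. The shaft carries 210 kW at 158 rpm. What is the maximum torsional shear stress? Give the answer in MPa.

90.5 MPa

ω = 2π·158/60 = 16.55 rad/s, so T = P/ω = 210×10³ / 16.55 = 12690 N·m.
J = πd⁴/32 = π(0.0894)⁴/32 = 6.271×10^-6 m⁴.
τ_max = T·r/J = 12690 × 0.0447 / 6.271×10^-6 = 9.047×10^7 Pa.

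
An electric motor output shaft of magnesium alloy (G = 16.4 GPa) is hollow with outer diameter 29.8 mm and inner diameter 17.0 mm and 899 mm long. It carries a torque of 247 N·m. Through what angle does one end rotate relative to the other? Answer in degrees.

11.2°

J = π(d_o⁴ − d_i⁴)/32 = π(0.0298⁴ − 0.0170⁴)/32 = 6.922×10^-8 m⁴.
θ = T·L/(G·J) = 247.0 × 0.899 / (16.4×10⁹ × 6.922×10^-8) = 0.1956 rad.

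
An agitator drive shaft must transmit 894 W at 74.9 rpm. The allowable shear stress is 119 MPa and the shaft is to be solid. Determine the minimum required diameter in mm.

ω = 2π·74.9/60 = 7.844 rad/s, so T = P/ω = 894 / 7.844 = 114.0 N·m.
For a solid shaft τ_max = 16T/(πd³), so d = (16T/(π τ_allow))^(1/3) = (16·114.0/(π·1.19×10^8))^(1/3) = 0.01696 m.

17.0 mm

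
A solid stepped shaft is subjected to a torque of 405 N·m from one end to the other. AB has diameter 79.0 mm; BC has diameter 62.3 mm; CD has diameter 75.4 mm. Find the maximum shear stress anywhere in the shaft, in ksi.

1.24 ksi

Under the same torque, τ_max = 16T/(πd³) is largest where d is smallest — segment BC (d = 62.3 mm).
τ_max = 16·405.0/(π·(0.0623)³) = 8.530×10^6 Pa.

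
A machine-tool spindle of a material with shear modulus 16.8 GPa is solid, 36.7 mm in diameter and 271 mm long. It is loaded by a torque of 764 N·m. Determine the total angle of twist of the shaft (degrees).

J = πd⁴/32 = π(0.0367)⁴/32 = 1.781×10^-7 m⁴.
θ = T·L/(G·J) = 764.0 × 0.271 / (16.8×10⁹ × 1.781×10^-7) = 0.06920 rad.

3.96°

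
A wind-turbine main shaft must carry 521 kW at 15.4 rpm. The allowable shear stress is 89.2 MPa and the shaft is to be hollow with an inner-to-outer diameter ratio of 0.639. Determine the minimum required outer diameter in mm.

281 mm

ω = 2π·15.4/60 = 1.613 rad/s, so T = P/ω = 521×10³ / 1.613 = 323100 N·m.
For a hollow shaft with d_i/d_o = 0.639: τ_max = 16T/(π d_o³ (1−k⁴)), so d_o = [16T/(π τ_allow (1−k⁴))]^(1/3) = [16·323100/(π·8.92×10^7·0.8333)]^(1/3) = 0.2808 m.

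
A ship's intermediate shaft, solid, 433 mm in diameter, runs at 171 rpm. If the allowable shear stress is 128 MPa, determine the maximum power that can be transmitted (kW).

J = πd⁴/32 = π(0.433)⁴/32 = 3.451×10^-3 m⁴.
T_max = τ_allow·J/r = 1.28×10^8 × 3.451×10^-3 / 0.216 = 2.040e6 N·m.
ω = 2π·171/60 = 17.91 rad/s, so P_max = T_max·ω = 3.654×10^7 W.

36500 kW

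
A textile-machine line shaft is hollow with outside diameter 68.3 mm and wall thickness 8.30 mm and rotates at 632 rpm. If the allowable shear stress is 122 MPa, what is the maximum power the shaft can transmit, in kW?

J = π(d_o⁴ − d_i⁴)/32 = π(0.0683⁴ − 0.0517⁴)/32 = 1.435×10^-6 m⁴.
T_max = τ_allow·J/r = 1.22×10^8 × 1.435×10^-6 / 0.0341 = 5127 N·m.
ω = 2π·632/60 = 66.18 rad/s, so P_max = T_max·ω = 3.393×10^5 W.

339 kW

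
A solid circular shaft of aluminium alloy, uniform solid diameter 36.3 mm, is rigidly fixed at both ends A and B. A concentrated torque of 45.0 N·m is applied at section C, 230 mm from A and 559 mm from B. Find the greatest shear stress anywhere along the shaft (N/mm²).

With uniform GJ and both ends fixed, compatibility θ_AC = θ_CB gives T_A·a = T_B·b, together with T_A + T_B = T₀.
T_A = T₀·b/(a+b) = 45.00·559/789.0 = 31.88 N·m; T_B = 13.12 N·m.
τ in each portion: τ_AC = 3.39×10^6 Pa, τ_CB = 1.40×10^6 Pa; maximum is in AC.
τ_max = T_AC·r/J = 31.88·0.0181/1.70×10^-7 = 3.395×10^6 Pa.

3.39 N/mm²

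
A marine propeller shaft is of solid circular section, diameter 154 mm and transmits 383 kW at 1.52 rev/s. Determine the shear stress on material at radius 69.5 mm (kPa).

50500 kPa

ω = 2π·1.52 = 9.550 rad/s, so T = P/ω = 383×10³ / 9.550 = 40100 N·m.
J = πd⁴/32 = π(0.154)⁴/32 = 5.522×10^-5 m⁴.
Shear stress varies linearly with radius: τ = T·r/J = 40100 × 0.0695 / 5.522×10^-5 = 5.048×10^7 Pa.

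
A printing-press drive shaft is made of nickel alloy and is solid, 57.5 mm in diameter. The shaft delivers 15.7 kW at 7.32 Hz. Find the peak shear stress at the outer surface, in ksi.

1.33 ksi

ω = 2π·7.32 = 45.99 rad/s, so T = P/ω = 15.7×10³ / 45.99 = 341.4 N·m.
J = πd⁴/32 = π(0.0575)⁴/32 = 1.073×10^-6 m⁴.
τ_max = T·r/J = 341.4 × 0.0288 / 1.073×10^-6 = 9.145×10^6 Pa.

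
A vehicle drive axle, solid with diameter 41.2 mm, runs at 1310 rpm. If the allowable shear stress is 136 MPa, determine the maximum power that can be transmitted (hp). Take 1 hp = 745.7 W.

J = πd⁴/32 = π(0.0412)⁴/32 = 2.829×10^-7 m⁴.
T_max = τ_allow·J/r = 1.36×10^8 × 2.829×10^-7 / 0.0206 = 1867 N·m.
ω = 2π·1310/60 = 137.2 rad/s, so P_max = T_max·ω = 2.562×10^5 W.

344 hp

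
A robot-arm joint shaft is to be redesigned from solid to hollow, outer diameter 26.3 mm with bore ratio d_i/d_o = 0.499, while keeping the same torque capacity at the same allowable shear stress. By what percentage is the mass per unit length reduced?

Equal τ_max and T ⇒ the solid shaft needs d_s³ = d_o³(1−k⁴), so d_s = 26.3·(1−0.499⁴)^(1/3) = 25.74 mm.
Area ratio A_h/A_s = d_o²(1−k²)/d_s² = (1−k²)/(1−k⁴)^(2/3) = 0.7837.
Mass saving = 1 − 0.7837 = 21.6 %.

21.6 %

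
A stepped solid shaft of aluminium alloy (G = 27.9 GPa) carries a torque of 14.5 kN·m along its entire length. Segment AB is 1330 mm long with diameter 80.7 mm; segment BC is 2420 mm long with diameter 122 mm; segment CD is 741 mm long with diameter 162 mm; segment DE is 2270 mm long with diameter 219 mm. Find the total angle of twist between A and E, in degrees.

13.5°

J_AB = π(0.0807)⁴/32 = 4.16×10^-6 m⁴; J_BC = π(0.122)⁴/32 = 2.17×10^-5 m⁴; J_CD = π(0.162)⁴/32 = 6.76×10^-5 m⁴; J_DE = π(0.219)⁴/32 = 2.26×10^-4 m⁴.
θ = (T/G)·Σ L_i/J_i = (14500/27.9×10⁹)·(1.33/4.16×10^-6 + 2.42/2.17×10^-5 + 0.741/6.76×10^-5 + 2.27/2.26×10^-4) = 0.2348 rad.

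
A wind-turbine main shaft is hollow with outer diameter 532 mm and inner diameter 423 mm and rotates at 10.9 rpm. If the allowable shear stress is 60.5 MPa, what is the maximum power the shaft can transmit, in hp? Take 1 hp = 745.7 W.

J = π(d_o⁴ − d_i⁴)/32 = π(0.532⁴ − 0.423⁴)/32 = 4.721×10^-3 m⁴.
T_max = τ_allow·J/r = 6.05×10^7 × 4.721×10^-3 / 0.266 = 1.074e6 N·m.
ω = 2π·10.9/60 = 1.141 rad/s, so P_max = T_max·ω = 1.226×10^6 W.

1640 hp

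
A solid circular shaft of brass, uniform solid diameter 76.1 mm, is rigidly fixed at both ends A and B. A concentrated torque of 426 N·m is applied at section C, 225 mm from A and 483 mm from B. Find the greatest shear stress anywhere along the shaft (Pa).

3.36e6 Pa

With uniform GJ and both ends fixed, compatibility θ_AC = θ_CB gives T_A·a = T_B·b, together with T_A + T_B = T₀.
T_A = T₀·b/(a+b) = 426.0·483/708.0 = 290.6 N·m; T_B = 135.4 N·m.
τ in each portion: τ_AC = 3.36×10^6 Pa, τ_CB = 1.56×10^6 Pa; maximum is in AC.
τ_max = T_AC·r/J = 290.6·0.0381/3.29×10^-6 = 3.358×10^6 Pa.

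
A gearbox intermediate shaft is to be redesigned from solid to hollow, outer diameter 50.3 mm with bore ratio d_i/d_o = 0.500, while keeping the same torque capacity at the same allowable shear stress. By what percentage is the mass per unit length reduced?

Equal τ_max and T ⇒ the solid shaft needs d_s³ = d_o³(1−k⁴), so d_s = 50.3·(1−0.500⁴)^(1/3) = 49.23 mm.
Area ratio A_h/A_s = d_o²(1−k²)/d_s² = (1−k²)/(1−k⁴)^(2/3) = 0.7830.
Mass saving = 1 − 0.7830 = 21.7 %.

21.7 %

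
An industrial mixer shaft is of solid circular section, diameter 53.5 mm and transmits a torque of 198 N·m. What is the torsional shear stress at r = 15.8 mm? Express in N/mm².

3.89 N/mm²

J = πd⁴/32 = π(0.0535)⁴/32 = 8.043×10^-7 m⁴.
Shear stress varies linearly with radius: τ = T·r/J = 198.0 × 0.0158 / 8.043×10^-7 = 3.890×10^6 Pa.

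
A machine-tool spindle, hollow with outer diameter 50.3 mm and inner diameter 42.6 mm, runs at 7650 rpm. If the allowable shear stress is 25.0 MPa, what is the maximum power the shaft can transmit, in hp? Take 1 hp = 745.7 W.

J = π(d_o⁴ − d_i⁴)/32 = π(0.0503⁴ − 0.0426⁴)/32 = 3.051×10^-7 m⁴.
T_max = τ_allow·J/r = 2.50×10^7 × 3.051×10^-7 / 0.0251 = 303.3 N·m.
ω = 2π·7650/60 = 801.1 rad/s, so P_max = T_max·ω = 2.430×10^5 W.

326 hp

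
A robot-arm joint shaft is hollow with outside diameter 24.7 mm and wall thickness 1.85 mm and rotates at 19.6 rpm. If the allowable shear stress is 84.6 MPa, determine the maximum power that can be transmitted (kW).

0.245 kW

J = π(d_o⁴ − d_i⁴)/32 = π(0.0247⁴ − 0.0210⁴)/32 = 1.745×10^-8 m⁴.
T_max = τ_allow·J/r = 8.46×10^7 × 1.745×10^-8 / 0.0123 = 119.5 N·m.
ω = 2π·19.6/60 = 2.053 rad/s, so P_max = T_max·ω = 245.3 W.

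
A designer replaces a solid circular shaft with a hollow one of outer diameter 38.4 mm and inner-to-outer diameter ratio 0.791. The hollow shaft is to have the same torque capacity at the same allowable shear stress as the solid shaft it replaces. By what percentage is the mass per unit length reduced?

Equal τ_max and T ⇒ the solid shaft needs d_s³ = d_o³(1−k⁴), so d_s = 38.4·(1−0.791⁴)^(1/3) = 32.54 mm.
Area ratio A_h/A_s = d_o²(1−k²)/d_s² = (1−k²)/(1−k⁴)^(2/3) = 0.5213.
Mass saving = 1 − 0.5213 = 47.9 %.

47.9 %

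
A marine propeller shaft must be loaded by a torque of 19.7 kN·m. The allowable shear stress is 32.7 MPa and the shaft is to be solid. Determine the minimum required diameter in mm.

145 mm

For a solid shaft τ_max = 16T/(πd³), so d = (16T/(π τ_allow))^(1/3) = (16·19700/(π·3.27×10^7))^(1/3) = 0.1453 m.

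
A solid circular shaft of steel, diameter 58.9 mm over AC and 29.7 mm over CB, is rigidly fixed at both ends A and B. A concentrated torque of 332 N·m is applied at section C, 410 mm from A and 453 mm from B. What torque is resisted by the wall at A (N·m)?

314 N·m

Compatibility: T_A·a/J_AC = T_B·b/J_CB with T_A + T_B = T₀.
J_AC = 1.18×10^-6 m⁴, J_CB = 7.64×10^-8 m⁴, so T_A = T₀·(J_AC/a)/((J_AC/a)+(J_CB/b)) = 313.6 N·m, T_B = 18.35 N·m.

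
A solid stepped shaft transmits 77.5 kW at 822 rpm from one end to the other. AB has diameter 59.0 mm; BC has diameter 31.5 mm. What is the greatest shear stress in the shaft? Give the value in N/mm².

ω = 2π·822/60 = 86.08 rad/s, so T = P/ω = 77.5×10³ / 86.08 = 900.3 N·m.
Under the same torque, τ_max = 16T/(πd³) is largest where d is smallest — segment BC (d = 31.5 mm).
τ_max = 16·900.3/(π·(0.0315)³) = 1.467×10^8 Pa.

147 N/mm²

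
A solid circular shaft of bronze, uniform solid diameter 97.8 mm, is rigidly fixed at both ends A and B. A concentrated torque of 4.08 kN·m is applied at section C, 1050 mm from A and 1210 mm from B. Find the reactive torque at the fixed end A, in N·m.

2180 N·m

With uniform GJ and both ends fixed, compatibility θ_AC = θ_CB gives T_A·a = T_B·b, together with T_A + T_B = T₀.
T_A = T₀·b/(a+b) = 4080·1210/2260 = 2184 N·m; T_B = 1896 N·m.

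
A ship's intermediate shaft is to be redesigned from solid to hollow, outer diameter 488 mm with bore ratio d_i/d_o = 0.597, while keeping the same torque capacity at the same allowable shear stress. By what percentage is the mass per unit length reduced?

Equal τ_max and T ⇒ the solid shaft needs d_s³ = d_o³(1−k⁴), so d_s = 488·(1−0.597⁴)^(1/3) = 466.4 mm.
Area ratio A_h/A_s = d_o²(1−k²)/d_s² = (1−k²)/(1−k⁴)^(2/3) = 0.7046.
Mass saving = 1 − 0.7046 = 29.5 %.

29.5 %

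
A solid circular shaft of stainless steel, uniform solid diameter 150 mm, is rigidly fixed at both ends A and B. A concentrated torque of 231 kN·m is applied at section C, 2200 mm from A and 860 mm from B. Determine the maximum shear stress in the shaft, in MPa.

251 MPa

With uniform GJ and both ends fixed, compatibility θ_AC = θ_CB gives T_A·a = T_B·b, together with T_A + T_B = T₀.
T_A = T₀·b/(a+b) = 231000·860/3060 = 64920 N·m; T_B = 166100 N·m.
τ in each portion: τ_AC = 9.80×10^7 Pa, τ_CB = 2.51×10^8 Pa; maximum is in CB.
τ_max = T_CB·r/J = 166100·0.0750/4.97×10^-5 = 2.506×10^8 Pa.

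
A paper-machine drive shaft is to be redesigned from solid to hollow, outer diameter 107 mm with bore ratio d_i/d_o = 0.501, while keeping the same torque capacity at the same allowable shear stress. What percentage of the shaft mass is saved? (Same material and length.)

21.8 %

Equal τ_max and T ⇒ the solid shaft needs d_s³ = d_o³(1−k⁴), so d_s = 107·(1−0.501⁴)^(1/3) = 104.7 mm.
Area ratio A_h/A_s = d_o²(1−k²)/d_s² = (1−k²)/(1−k⁴)^(2/3) = 0.7822.
Mass saving = 1 − 0.7822 = 21.8 %.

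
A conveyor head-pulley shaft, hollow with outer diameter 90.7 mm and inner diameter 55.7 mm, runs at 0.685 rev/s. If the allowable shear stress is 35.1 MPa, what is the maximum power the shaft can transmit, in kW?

19.0 kW

J = π(d_o⁴ − d_i⁴)/32 = π(0.0907⁴ − 0.0557⁴)/32 = 5.699×10^-6 m⁴.
T_max = τ_allow·J/r = 3.51×10^7 × 5.699×10^-6 / 0.0454 = 4411 N·m.
ω = 2π·0.685 = 4.304 rad/s, so P_max = T_max·ω = 1.898×10^4 W.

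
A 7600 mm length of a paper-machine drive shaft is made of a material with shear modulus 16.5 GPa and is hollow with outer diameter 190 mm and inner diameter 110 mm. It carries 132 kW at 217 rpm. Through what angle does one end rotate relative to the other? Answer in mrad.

ω = 2π·217/60 = 22.72 rad/s, so T = P/ω = 132×10³ / 22.72 = 5809 N·m.
J = π(d_o⁴ − d_i⁴)/32 = π(0.190⁴ − 0.110⁴)/32 = 1.136×10^-4 m⁴.
θ = T·L/(G·J) = 5809 × 7.60 / (16.5×10⁹ × 1.136×10^-4) = 0.02356 rad.

23.6 mrad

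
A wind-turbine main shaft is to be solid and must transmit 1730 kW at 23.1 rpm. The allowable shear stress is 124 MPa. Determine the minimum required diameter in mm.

309 mm

ω = 2π·23.1/60 = 2.419 rad/s, so T = P/ω = 1730×10³ / 2.419 = 715200 N·m.
For a solid shaft τ_max = 16T/(πd³), so d = (16T/(π τ_allow))^(1/3) = (16·715200/(π·1.24×10^8))^(1/3) = 0.3085 m.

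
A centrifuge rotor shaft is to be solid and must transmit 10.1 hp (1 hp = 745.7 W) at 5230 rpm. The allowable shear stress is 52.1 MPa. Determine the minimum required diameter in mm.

ω = 2π·5230/60 = 547.7 rad/s, so T = P/ω = 10.1×745.7 / 547.7 = 13.75 N·m.
For a solid shaft τ_max = 16T/(πd³), so d = (16T/(π τ_allow))^(1/3) = (16·13.75/(π·5.21×10^7))^(1/3) = 0.01104 m.

11.0 mm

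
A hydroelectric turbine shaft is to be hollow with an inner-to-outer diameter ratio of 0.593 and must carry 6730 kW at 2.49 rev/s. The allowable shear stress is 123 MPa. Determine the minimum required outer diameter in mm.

273 mm

ω = 2π·2.49 = 15.65 rad/s, so T = P/ω = 6730×10³ / 15.65 = 430200 N·m.
For a hollow shaft with d_i/d_o = 0.593: τ_max = 16T/(π d_o³ (1−k⁴)), so d_o = [16T/(π τ_allow (1−k⁴))]^(1/3) = [16·430200/(π·1.23×10^8·0.8763)]^(1/3) = 0.2729 m.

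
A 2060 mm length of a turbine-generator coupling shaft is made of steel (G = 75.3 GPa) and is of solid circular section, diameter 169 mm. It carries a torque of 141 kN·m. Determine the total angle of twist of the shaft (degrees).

J = πd⁴/32 = π(0.169)⁴/32 = 8.008×10^-5 m⁴.
θ = T·L/(G·J) = 141000 × 2.06 / (75.3×10⁹ × 8.008×10^-5) = 0.04817 rad.

2.76°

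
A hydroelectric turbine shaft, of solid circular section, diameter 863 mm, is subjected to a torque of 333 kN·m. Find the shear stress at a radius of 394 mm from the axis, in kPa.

2410 kPa

J = πd⁴/32 = π(0.863)⁴/32 = 0.05446 m⁴.
Shear stress varies linearly with radius: τ = T·r/J = 333000 × 0.394 / 0.05446 = 2.409×10^6 Pa.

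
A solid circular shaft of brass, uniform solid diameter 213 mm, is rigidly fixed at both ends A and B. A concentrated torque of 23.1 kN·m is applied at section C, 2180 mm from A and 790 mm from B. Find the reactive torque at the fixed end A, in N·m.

With uniform GJ and both ends fixed, compatibility θ_AC = θ_CB gives T_A·a = T_B·b, together with T_A + T_B = T₀.
T_A = T₀·b/(a+b) = 23100·790/2970 = 6144 N·m; T_B = 16960 N·m.

6140 N·m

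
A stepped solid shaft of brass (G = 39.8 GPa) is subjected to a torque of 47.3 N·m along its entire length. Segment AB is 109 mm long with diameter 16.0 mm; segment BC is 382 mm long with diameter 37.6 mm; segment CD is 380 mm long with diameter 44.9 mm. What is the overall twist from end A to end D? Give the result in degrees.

1.35°

J_AB = π(0.0160)⁴/32 = 6.43×10^-9 m⁴; J_BC = π(0.0376)⁴/32 = 1.96×10^-7 m⁴; J_CD = π(0.0449)⁴/32 = 3.99×10^-7 m⁴.
θ = (T/G)·Σ L_i/J_i = (47.30/39.8×10⁹)·(0.109/6.43×10^-9 + 0.382/1.96×10^-7 + 0.380/3.99×10^-7) = 0.02358 rad.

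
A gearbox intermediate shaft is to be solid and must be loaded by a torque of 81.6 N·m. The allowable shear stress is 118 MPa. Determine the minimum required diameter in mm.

For a solid shaft τ_max = 16T/(πd³), so d = (16T/(π τ_allow))^(1/3) = (16·81.60/(π·1.18×10^8))^(1/3) = 0.01521 m.

15.2 mm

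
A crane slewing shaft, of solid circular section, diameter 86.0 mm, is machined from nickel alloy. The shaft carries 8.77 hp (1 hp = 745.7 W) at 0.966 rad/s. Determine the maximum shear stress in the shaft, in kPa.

ω = 0.966 rad/s, so T = P/ω = 8.77×745.7 / 0.9660 = 6770 N·m.
J = πd⁴/32 = π(0.0860)⁴/32 = 5.370×10^-6 m⁴.
τ_max = T·r/J = 6770 × 0.0430 / 5.370×10^-6 = 5.421×10^7 Pa.

54200 kPa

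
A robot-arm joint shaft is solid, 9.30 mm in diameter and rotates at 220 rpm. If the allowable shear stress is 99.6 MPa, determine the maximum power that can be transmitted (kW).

0.362 kW

J = πd⁴/32 = π(0.00930)⁴/32 = 7.344×10^-10 m⁴.
T_max = τ_allow·J/r = 9.96×10^7 × 7.344×10^-10 / 0.00465 = 15.73 N·m.
ω = 2π·220/60 = 23.04 rad/s, so P_max = T_max·ω = 362.4 W.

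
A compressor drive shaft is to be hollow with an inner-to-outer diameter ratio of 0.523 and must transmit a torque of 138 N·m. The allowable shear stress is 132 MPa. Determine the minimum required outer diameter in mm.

For a hollow shaft with d_i/d_o = 0.523: τ_max = 16T/(π d_o³ (1−k⁴)), so d_o = [16T/(π τ_allow (1−k⁴))]^(1/3) = [16·138.0/(π·1.32×10^8·0.9252)]^(1/3) = 0.01792 m.

17.9 mm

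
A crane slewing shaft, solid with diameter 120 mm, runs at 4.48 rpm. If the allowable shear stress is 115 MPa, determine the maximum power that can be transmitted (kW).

J = πd⁴/32 = π(0.120)⁴/32 = 2.036×10^-5 m⁴.
T_max = τ_allow·J/r = 1.15×10^8 × 2.036×10^-5 / 0.0600 = 39020 N·m.
ω = 2π·4.48/60 = 0.4691 rad/s, so P_max = T_max·ω = 1.831×10^4 W.

18.3 kW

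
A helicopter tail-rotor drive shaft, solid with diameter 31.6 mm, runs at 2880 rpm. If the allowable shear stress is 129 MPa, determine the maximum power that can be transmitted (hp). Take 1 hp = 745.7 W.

323 hp

J = πd⁴/32 = π(0.0316)⁴/32 = 9.789×10^-8 m⁴.
T_max = τ_allow·J/r = 1.29×10^8 × 9.789×10^-8 / 0.0158 = 799.2 N·m.
ω = 2π·2880/60 = 301.6 rad/s, so P_max = T_max·ω = 2.410×10^5 W.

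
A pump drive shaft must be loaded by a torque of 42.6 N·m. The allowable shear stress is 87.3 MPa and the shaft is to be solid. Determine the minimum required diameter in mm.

For a solid shaft τ_max = 16T/(πd³), so d = (16T/(π τ_allow))^(1/3) = (16·42.60/(π·8.73×10^7))^(1/3) = 0.01355 m.

13.5 mm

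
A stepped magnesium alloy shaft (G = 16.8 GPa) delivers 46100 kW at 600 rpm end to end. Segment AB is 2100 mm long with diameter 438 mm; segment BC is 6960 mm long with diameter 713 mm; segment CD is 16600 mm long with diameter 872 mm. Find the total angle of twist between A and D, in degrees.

2.87°

ω = 2π·600/60 = 62.83 rad/s, so T = P/ω = 46100×10³ / 62.83 = 733700 N·m.
J_AB = π(0.438)⁴/32 = 3.61×10^-3 m⁴; J_BC = π(0.713)⁴/32 = 0.0254 m⁴; J_CD = π(0.872)⁴/32 = 0.0568 m⁴.
θ = (T/G)·Σ L_i/J_i = (733700/16.8×10⁹)·(2.10/3.61×10^-3 + 6.96/0.0254 + 16.6/0.0568) = 0.05013 rad.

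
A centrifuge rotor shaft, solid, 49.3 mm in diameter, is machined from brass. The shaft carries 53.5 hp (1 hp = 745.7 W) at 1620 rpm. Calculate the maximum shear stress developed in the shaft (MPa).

ω = 2π·1620/60 = 169.6 rad/s, so T = P/ω = 53.5×745.7 / 169.6 = 235.2 N·m.
J = πd⁴/32 = π(0.0493)⁴/32 = 5.799×10^-7 m⁴.
τ_max = T·r/J = 235.2 × 0.0246 / 5.799×10^-7 = 9.995×10^6 Pa.

10.0 MPa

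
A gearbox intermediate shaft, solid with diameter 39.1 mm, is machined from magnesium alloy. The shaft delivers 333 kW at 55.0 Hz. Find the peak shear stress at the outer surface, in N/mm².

ω = 2π·55.0 = 345.6 rad/s, so T = P/ω = 333×10³ / 345.6 = 963.6 N·m.
J = πd⁴/32 = π(0.0391)⁴/32 = 2.295×10^-7 m⁴.
τ_max = T·r/J = 963.6 × 0.0196 / 2.295×10^-7 = 8.210×10^7 Pa.

82.1 N/mm²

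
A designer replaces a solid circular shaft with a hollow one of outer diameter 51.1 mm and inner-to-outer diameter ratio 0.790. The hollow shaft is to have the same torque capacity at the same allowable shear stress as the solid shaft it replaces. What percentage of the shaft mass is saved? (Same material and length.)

Equal τ_max and T ⇒ the solid shaft needs d_s³ = d_o³(1−k⁴), so d_s = 51.1·(1−0.790⁴)^(1/3) = 43.35 mm.
Area ratio A_h/A_s = d_o²(1−k²)/d_s² = (1−k²)/(1−k⁴)^(2/3) = 0.5223.
Mass saving = 1 − 0.5223 = 47.8 %.

47.8 %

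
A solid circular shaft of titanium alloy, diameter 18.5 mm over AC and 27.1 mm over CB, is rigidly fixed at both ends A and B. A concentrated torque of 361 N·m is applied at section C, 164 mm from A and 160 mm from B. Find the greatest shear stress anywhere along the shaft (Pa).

Compatibility: T_A·a/J_AC = T_B·b/J_CB with T_A + T_B = T₀.
J_AC = 1.15×10^-8 m⁴, J_CB = 5.30×10^-8 m⁴, so T_A = T₀·(J_AC/a)/((J_AC/a)+(J_CB/b)) = 63.12 N·m, T_B = 297.9 N·m.
τ in each portion: τ_AC = 5.08×10^7 Pa, τ_CB = 7.62×10^7 Pa; maximum is in CB.
τ_max = T_CB·r/J = 297.9·0.0136/5.30×10^-8 = 7.623×10^7 Pa.

7.62e7 Pa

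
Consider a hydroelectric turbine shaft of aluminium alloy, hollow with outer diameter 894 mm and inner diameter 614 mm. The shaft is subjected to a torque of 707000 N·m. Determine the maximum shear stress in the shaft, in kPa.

6480 kPa

J = π(d_o⁴ − d_i⁴)/32 = π(0.894⁴ − 0.614⁴)/32 = 0.04876 m⁴.
τ_max = T·r/J = 707000 × 0.447 / 0.04876 = 6.481×10^6 Pa.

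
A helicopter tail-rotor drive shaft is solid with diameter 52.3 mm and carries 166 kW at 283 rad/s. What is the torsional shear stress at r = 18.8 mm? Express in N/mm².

ω = 283 rad/s, so T = P/ω = 166×10³ / 283.0 = 586.6 N·m.
J = πd⁴/32 = π(0.0523)⁴/32 = 7.345×10^-7 m⁴.
Shear stress varies linearly with radius: τ = T·r/J = 586.6 × 0.0188 / 7.345×10^-7 = 1.501×10^7 Pa.

15.0 N/mm²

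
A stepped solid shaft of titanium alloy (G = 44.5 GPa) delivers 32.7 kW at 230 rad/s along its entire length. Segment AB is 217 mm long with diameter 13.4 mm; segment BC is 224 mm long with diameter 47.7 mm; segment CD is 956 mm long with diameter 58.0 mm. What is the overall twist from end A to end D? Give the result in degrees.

ω = 230 rad/s, so T = P/ω = 32.7×10³ / 230.0 = 142.2 N·m.
J_AB = π(0.0134)⁴/32 = 3.17×10^-9 m⁴; J_BC = π(0.0477)⁴/32 = 5.08×10^-7 m⁴; J_CD = π(0.0580)⁴/32 = 1.11×10^-6 m⁴.
θ = (T/G)·Σ L_i/J_i = (142.2/44.5×10⁹)·(0.217/3.17×10^-9 + 0.224/5.08×10^-7 + 0.956/1.11×10^-6) = 0.2232 rad.

12.8°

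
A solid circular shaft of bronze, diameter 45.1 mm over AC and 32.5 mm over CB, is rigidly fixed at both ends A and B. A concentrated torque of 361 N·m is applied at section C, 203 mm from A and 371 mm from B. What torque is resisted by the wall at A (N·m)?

315 N·m

Compatibility: T_A·a/J_AC = T_B·b/J_CB with T_A + T_B = T₀.
J_AC = 4.06×10^-7 m⁴, J_CB = 1.10×10^-7 m⁴, so T_A = T₀·(J_AC/a)/((J_AC/a)+(J_CB/b)) = 314.6 N·m, T_B = 46.42 N·m.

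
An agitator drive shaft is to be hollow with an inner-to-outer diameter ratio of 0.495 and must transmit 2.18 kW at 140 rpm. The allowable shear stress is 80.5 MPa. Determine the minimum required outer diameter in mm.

ω = 2π·140/60 = 14.66 rad/s, so T = P/ω = 2.18×10³ / 14.66 = 148.7 N·m.
For a hollow shaft with d_i/d_o = 0.495: τ_max = 16T/(π d_o³ (1−k⁴)), so d_o = [16T/(π τ_allow (1−k⁴))]^(1/3) = [16·148.7/(π·8.05×10^7·0.9400)]^(1/3) = 0.02155 m.

21.6 mm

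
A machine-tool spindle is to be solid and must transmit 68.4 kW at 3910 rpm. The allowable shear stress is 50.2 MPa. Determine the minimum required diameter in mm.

25.7 mm

ω = 2π·3910/60 = 409.5 rad/s, so T = P/ω = 68.4×10³ / 409.5 = 167.1 N·m.
For a solid shaft τ_max = 16T/(πd³), so d = (16T/(π τ_allow))^(1/3) = (16·167.1/(π·5.02×10^7))^(1/3) = 0.02569 m.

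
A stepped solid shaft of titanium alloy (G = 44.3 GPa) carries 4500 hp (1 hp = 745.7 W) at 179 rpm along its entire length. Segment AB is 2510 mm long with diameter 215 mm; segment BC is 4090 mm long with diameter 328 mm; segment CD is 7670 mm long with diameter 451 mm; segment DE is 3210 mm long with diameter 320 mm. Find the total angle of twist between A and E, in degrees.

ω = 2π·179/60 = 18.74 rad/s, so T = P/ω = 4500×745.7 / 18.74 = 179000 N·m.
J_AB = π(0.215)⁴/32 = 2.10×10^-4 m⁴; J_BC = π(0.328)⁴/32 = 1.14×10^-3 m⁴; J_CD = π(0.451)⁴/32 = 4.06×10^-3 m⁴; J_DE = π(0.320)⁴/32 = 1.03×10^-3 m⁴.
θ = (T/G)·Σ L_i/J_i = (179000/44.3×10⁹)·(2.51/2.10×10^-4 + 4.09/1.14×10^-3 + 7.67/4.06×10^-3 + 3.21/1.03×10^-3) = 0.08313 rad.

4.76°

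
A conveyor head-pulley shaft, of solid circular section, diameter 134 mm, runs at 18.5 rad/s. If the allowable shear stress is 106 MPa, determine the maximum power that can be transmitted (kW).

J = πd⁴/32 = π(0.134)⁴/32 = 3.165×10^-5 m⁴.
T_max = τ_allow·J/r = 1.06×10^8 × 3.165×10^-5 / 0.0670 = 50080 N·m.
ω = 18.5 rad/s, so P_max = T_max·ω = 9.264×10^5 W.

926 kW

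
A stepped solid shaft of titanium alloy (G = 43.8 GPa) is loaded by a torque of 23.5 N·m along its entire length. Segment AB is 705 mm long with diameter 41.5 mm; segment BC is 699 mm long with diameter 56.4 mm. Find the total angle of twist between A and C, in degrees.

0.0961°

J_AB = π(0.0415)⁴/32 = 2.91×10^-7 m⁴; J_BC = π(0.0564)⁴/32 = 9.93×10^-7 m⁴.
θ = (T/G)·Σ L_i/J_i = (23.50/43.8×10⁹)·(0.705/2.91×10^-7 + 0.699/9.93×10^-7) = 1.676×10^-3 rad.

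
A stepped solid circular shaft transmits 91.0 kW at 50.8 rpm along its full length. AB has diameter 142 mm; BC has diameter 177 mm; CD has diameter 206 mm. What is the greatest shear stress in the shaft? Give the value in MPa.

30.4 MPa

ω = 2π·50.8/60 = 5.320 rad/s, so T = P/ω = 91.0×10³ / 5.320 = 17110 N·m.
Under the same torque, τ_max = 16T/(πd³) is largest where d is smallest — segment AB (d = 142 mm).
τ_max = 16·17110/(π·(0.142)³) = 3.043×10^7 Pa.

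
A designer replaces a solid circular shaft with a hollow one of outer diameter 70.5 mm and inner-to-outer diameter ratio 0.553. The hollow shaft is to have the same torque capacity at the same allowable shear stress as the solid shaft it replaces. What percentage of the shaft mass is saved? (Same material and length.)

Equal τ_max and T ⇒ the solid shaft needs d_s³ = d_o³(1−k⁴), so d_s = 70.5·(1−0.553⁴)^(1/3) = 68.23 mm.
Area ratio A_h/A_s = d_o²(1−k²)/d_s² = (1−k²)/(1−k⁴)^(2/3) = 0.7412.
Mass saving = 1 − 0.7412 = 25.9 %.

25.9 %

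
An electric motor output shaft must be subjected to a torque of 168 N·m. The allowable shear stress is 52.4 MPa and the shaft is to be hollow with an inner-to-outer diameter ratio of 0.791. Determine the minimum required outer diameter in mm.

29.9 mm

For a hollow shaft with d_i/d_o = 0.791: τ_max = 16T/(π d_o³ (1−k⁴)), so d_o = [16T/(π τ_allow (1−k⁴))]^(1/3) = [16·168.0/(π·5.24×10^7·0.6085)]^(1/3) = 0.02994 m.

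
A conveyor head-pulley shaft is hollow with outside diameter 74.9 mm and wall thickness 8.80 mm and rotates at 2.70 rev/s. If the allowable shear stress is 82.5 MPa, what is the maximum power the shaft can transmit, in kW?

J = π(d_o⁴ − d_i⁴)/32 = π(0.0749⁴ − 0.0573⁴)/32 = 2.031×10^-6 m⁴.
T_max = τ_allow·J/r = 8.25×10^7 × 2.031×10^-6 / 0.0375 = 4475 N·m.
ω = 2π·2.70 = 16.96 rad/s, so P_max = T_max·ω = 7.592×10^4 W.

75.9 kW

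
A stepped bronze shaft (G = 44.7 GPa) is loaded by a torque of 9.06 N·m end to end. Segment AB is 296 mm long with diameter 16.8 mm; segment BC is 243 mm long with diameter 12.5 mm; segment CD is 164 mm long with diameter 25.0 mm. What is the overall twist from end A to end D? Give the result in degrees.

J_AB = π(0.0168)⁴/32 = 7.82×10^-9 m⁴; J_BC = π(0.0125)⁴/32 = 2.40×10^-9 m⁴; J_CD = π(0.0250)⁴/32 = 3.83×10^-8 m⁴.
θ = (T/G)·Σ L_i/J_i = (9.060/44.7×10⁹)·(0.296/7.82×10^-9 + 0.243/2.40×10^-9 + 0.164/3.83×10^-8) = 0.02909 rad.

1.67°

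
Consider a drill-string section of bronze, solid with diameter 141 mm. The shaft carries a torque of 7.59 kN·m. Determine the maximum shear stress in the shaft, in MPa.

J = πd⁴/32 = π(0.141)⁴/32 = 3.880×10^-5 m⁴.
τ_max = T·r/J = 7590 × 0.0705 / 3.880×10^-5 = 1.379×10^7 Pa.

13.8 MPa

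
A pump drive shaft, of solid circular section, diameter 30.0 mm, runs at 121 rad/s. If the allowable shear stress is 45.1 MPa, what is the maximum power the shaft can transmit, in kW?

J = πd⁴/32 = π(0.0300)⁴/32 = 7.952×10^-8 m⁴.
T_max = τ_allow·J/r = 4.51×10^7 × 7.952×10^-8 / 0.0150 = 239.1 N·m.
ω = 121 rad/s, so P_max = T_max·ω = 2.893×10^4 W.

28.9 kW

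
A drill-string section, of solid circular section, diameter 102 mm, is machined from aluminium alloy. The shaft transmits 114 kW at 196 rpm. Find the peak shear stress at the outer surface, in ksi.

ω = 2π·196/60 = 20.53 rad/s, so T = P/ω = 114×10³ / 20.53 = 5554 N·m.
J = πd⁴/32 = π(0.102)⁴/32 = 1.063×10^-5 m⁴.
τ_max = T·r/J = 5554 × 0.0510 / 1.063×10^-5 = 2.666×10^7 Pa.

3.87 ksi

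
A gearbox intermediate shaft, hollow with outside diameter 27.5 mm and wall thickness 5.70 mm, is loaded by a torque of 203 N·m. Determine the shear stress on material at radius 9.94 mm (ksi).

J = π(d_o⁴ − d_i⁴)/32 = π(0.0275⁴ − 0.0161⁴)/32 = 4.955×10^-8 m⁴.
Shear stress varies linearly with radius: τ = T·r/J = 203.0 × 0.00994 / 4.955×10^-8 = 4.072×10^7 Pa.

5.91 ksi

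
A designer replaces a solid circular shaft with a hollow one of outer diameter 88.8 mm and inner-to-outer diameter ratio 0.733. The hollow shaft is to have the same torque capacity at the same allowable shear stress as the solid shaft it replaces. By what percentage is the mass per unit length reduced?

41.9 %

Equal τ_max and T ⇒ the solid shaft needs d_s³ = d_o³(1−k⁴), so d_s = 88.8·(1−0.733⁴)^(1/3) = 79.27 mm.
Area ratio A_h/A_s = d_o²(1−k²)/d_s² = (1−k²)/(1−k⁴)^(2/3) = 0.5807.
Mass saving = 1 − 0.5807 = 41.9 %.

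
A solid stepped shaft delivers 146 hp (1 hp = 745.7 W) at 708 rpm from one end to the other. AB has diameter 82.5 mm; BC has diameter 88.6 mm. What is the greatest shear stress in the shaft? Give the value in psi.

ω = 2π·708/60 = 74.14 rad/s, so T = P/ω = 146×745.7 / 74.14 = 1468 N·m.
Under the same torque, τ_max = 16T/(πd³) is largest where d is smallest — segment AB (d = 82.5 mm).
τ_max = 16·1468/(π·(0.0825)³) = 1.332×10^7 Pa.

1930 psi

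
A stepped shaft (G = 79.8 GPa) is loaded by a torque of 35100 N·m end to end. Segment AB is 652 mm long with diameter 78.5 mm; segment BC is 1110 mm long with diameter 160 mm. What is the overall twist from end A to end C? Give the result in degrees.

J_AB = π(0.0785)⁴/32 = 3.73×10^-6 m⁴; J_BC = π(0.160)⁴/32 = 6.43×10^-5 m⁴.
θ = (T/G)·Σ L_i/J_i = (35100/79.8×10⁹)·(0.652/3.73×10^-6 + 1.11/6.43×10^-5) = 0.08451 rad.

4.84°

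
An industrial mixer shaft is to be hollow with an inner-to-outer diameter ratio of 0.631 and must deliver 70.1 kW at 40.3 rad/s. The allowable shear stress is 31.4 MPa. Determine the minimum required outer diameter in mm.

ω = 40.3 rad/s, so T = P/ω = 70.1×10³ / 40.30 = 1739 N·m.
For a hollow shaft with d_i/d_o = 0.631: τ_max = 16T/(π d_o³ (1−k⁴)), so d_o = [16T/(π τ_allow (1−k⁴))]^(1/3) = [16·1739/(π·3.14×10^7·0.8415)]^(1/3) = 0.06947 m.

69.5 mm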